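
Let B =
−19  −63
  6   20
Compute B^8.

[[−1529, −5355], [510, 1786]]

tr B = 1 and det B = −2, so the characteristic polynomial is λ² − (1)λ + (−2) with roots −1 and 2.
Eigenvectors give P = [[−7, 3], [2, −1]] with P⁻¹ = [[−1, −3], [−2, −7]], and B = P·diag(−1, 2)·P⁻¹.
Then B^8 = P·diag(1, 256)·P⁻¹ = [[−7, 768], [2, −256]] · [[−1, −3], [−2, −7]] = [[−1529, −5355], [510, 1786]].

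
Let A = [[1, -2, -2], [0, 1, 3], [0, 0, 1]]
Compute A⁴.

A = I + N where N = [[0, -2, -2], [0, 0, 3], [0, 0, 0]] is strictly upper-triangular, so N³ = 0.
(I + N)⁴ = I + 4·N + 6·N² = [[1, -8, -44], [0, 1, 12], [0, 0, 1]].

[[1, -8, -44], [0, 1, 12], [0, 0, 1]]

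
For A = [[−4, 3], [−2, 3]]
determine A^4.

[[94, −39], [26, 3]]

A^2 = [[10, −3], [2, 3]]
A^3 = [[−34, 21], [−14, 15]]
A^4 = [[94, −39], [26, 3]]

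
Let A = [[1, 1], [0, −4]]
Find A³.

A² = [[1, −3], [0, 16]]
A³ = [[1, 13], [0, −64]]

[[1, 13], [0, −64]]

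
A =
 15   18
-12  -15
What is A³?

[[135, 162], [-108, -135]]

tr A = 0 and det A = -9, so the characteristic polynomial is λ² − (0)λ + (-9) with roots 3 and -3.
Eigenvectors give P = [[3, -1], [-2, 1]] with P⁻¹ = [[1, 1], [2, 3]], and A = P·diag(3, -3)·P⁻¹.
Then A³ = P·diag(27, -27)·P⁻¹ = [[81, 27], [-54, -27]] · [[1, 1], [2, 3]] = [[135, 162], [-108, -135]].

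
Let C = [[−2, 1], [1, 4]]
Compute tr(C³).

62

C² = [[5, 2], [2, 17]]
C³ = [[−8, 13], [13, 70]]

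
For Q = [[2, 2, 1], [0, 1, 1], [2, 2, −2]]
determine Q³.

Q² = [[6, 8, 2], [2, 3, −1], [0, 2, 8]]
Q³ = [[16, 24, 10], [2, 5, 7], [16, 18, −14]]

[[16, 24, 10], [2, 5, 7], [16, 18, −14]]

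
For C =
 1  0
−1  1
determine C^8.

C = I + N where N = [[0, 0], [−1, 0]] is strictly lower-triangular, so N^2 = 0.
(I + N)^8 = I + 8·N = [[1, 0], [−8, 1]].

[[1, 0], [−8, 1]]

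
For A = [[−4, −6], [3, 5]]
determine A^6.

tr A = 1 and det A = −2, so the characteristic polynomial is λ² − (1)λ + (−2) with roots −1 and 2.
Eigenvectors give P = [[−2, −1], [1, 1]] with P⁻¹ = [[−1, −1], [1, 2]], and A = P·diag(−1, 2)·P⁻¹.
Then A^6 = P·diag(1, 64)·P⁻¹ = [[−2, −64], [1, 64]] · [[−1, −1], [1, 2]] = [[−62, −126], [63, 127]].

[[−62, −126], [63, 127]]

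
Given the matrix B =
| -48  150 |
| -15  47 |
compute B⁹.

tr B = -1 and det B = -6, so the characteristic polynomial is λ² − (-1)λ + (-6) with roots 2 and -3.
Eigenvectors give P = [[-3, 10], [-1, 3]] with P⁻¹ = [[3, -10], [1, -3]], and B = P·diag(2, -3)·P⁻¹.
Then B⁹ = P·diag(512, -19683)·P⁻¹ = [[-1536, -196830], [-512, -59049]] · [[3, -10], [1, -3]] = [[-201438, 605850], [-60585, 182267]].

[[-201438, 605850], [-60585, 182267]]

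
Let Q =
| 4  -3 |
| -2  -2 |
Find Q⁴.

Q² = [[22, -6], [-4, 10]]
Q³ = [[100, -54], [-36, -8]]
Q⁴ = [[508, -192], [-128, 124]]

[[508, -192], [-128, 124]]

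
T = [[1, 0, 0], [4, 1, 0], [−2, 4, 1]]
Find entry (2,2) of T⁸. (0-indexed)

T = I + N where N = [[0, 0, 0], [4, 0, 0], [−2, 4, 0]] is strictly lower-triangular, so N³ = 0.
(I + N)⁸ = I + 8·N + 28·N² = [[1, 0, 0], [32, 1, 0], [432, 32, 1]].

1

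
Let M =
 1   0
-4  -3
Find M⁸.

tr M = -2 and det M = -3, so the characteristic polynomial is λ² − (-2)λ + (-3) with roots -3 and 1.
Eigenvectors give P = [[0, 1], [1, -1]] with P⁻¹ = [[1, 1], [1, 0]], and M = P·diag(-3, 1)·P⁻¹.
Then M⁸ = P·diag(6561, 1)·P⁻¹ = [[0, 1], [6561, -1]] · [[1, 1], [1, 0]] = [[1, 0], [6560, 6561]].

[[1, 0], [6560, 6561]]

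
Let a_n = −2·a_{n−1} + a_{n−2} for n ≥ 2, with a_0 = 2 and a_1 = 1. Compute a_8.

−70

With companion matrix A = [[−2, 1], [1, 0]], [a_n, a_{n−1}]ᵀ = A·[a_{n−1}, a_{n−2}]ᵀ, so [a_8, a_7]ᵀ = A⁷·[a_1, a_0]ᵀ.
A⁷ = [[−408, 169], [169, −70]], giving [a_8, a_7]ᵀ = [[−70], [29]].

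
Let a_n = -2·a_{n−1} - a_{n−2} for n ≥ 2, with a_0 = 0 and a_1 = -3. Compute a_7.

With companion matrix C = [[-2, -1], [1, 0]], [a_n, a_{n−1}]ᵀ = C·[a_{n−1}, a_{n−2}]ᵀ, so [a_7, a_6]ᵀ = C⁶·[a_1, a_0]ᵀ.
C⁶ = [[7, 6], [-6, -5]], giving [a_7, a_6]ᵀ = [[-21], [18]].

-21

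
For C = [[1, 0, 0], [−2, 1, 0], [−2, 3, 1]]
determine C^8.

C = I + N where N = [[0, 0, 0], [−2, 0, 0], [−2, 3, 0]] is strictly lower-triangular, so N^3 = 0.
(I + N)^8 = I + 8·N + 28·N^2 = [[1, 0, 0], [−16, 1, 0], [−184, 24, 1]].

[[1, 0, 0], [−16, 1, 0], [−184, 24, 1]]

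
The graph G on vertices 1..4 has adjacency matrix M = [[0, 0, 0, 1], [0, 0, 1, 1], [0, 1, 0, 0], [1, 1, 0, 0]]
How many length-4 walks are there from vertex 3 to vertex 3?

The number of length-4 walks from vertex 3 to vertex 3 is entry (3,3) of M⁴, where M is the adjacency matrix.
M² = [[1, 1, 0, 0], [1, 2, 0, 0], [0, 0, 1, 1], [0, 0, 1, 2]]
M³ = [[0, 0, 1, 2], [0, 0, 2, 3], [1, 2, 0, 0], [2, 3, 0, 0]]
M⁴ = [[2, 3, 0, 0], [3, 5, 0, 0], [0, 0, 2, 3], [0, 0, 3, 5]]

2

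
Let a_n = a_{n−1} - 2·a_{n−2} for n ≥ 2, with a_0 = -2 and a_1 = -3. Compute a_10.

-35

With companion matrix A = [[1, -2], [1, 0]], [a_n, a_{n−1}]ᵀ = A·[a_{n−1}, a_{n−2}]ᵀ, so [a_10, a_9]ᵀ = A⁹·[a_1, a_0]ᵀ.
A⁹ = [[-11, 34], [-17, 6]], giving [a_10, a_9]ᵀ = [[-35], [39]].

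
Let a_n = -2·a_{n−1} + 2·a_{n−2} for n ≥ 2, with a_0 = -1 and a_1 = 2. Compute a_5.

120

With companion matrix A = [[-2, 2], [1, 0]], [a_n, a_{n−1}]ᵀ = A·[a_{n−1}, a_{n−2}]ᵀ, so [a_5, a_4]ᵀ = A⁴·[a_1, a_0]ᵀ.
A⁴ = [[44, -32], [-16, 12]], giving [a_5, a_4]ᵀ = [[120], [-44]].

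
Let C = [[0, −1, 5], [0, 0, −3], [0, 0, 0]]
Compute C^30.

C is strictly triangular, hence nilpotent: C^3 = 0, so C^30 = 0.

[[0, 0, 0], [0, 0, 0], [0, 0, 0]]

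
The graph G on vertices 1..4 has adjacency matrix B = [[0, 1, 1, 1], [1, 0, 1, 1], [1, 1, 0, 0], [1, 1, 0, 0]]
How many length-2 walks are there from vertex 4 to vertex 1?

The number of length-2 walks from vertex 4 to vertex 1 is entry (4,1) of B^2, where B is the adjacency matrix.
B^2 = [[3, 2, 1, 1], [2, 3, 1, 1], [1, 1, 2, 2], [1, 1, 2, 2]]

1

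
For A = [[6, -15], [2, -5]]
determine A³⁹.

[[6, -15], [2, -5]]

A² = A (a projection; rank 1, trace 1), so A³⁹ = A.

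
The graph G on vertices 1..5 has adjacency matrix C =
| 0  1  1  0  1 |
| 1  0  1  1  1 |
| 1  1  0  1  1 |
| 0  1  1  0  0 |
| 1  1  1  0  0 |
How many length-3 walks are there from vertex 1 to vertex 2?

The number of length-3 walks from vertex 1 to vertex 2 is entry (1,2) of C³, where C is the adjacency matrix.
C² = [[3, 2, 2, 2, 2], [2, 4, 3, 1, 2], [2, 3, 4, 1, 2], [2, 1, 1, 2, 2], [2, 2, 2, 2, 3]]
C³ = [[6, 9, 9, 4, 7], [9, 8, 9, 7, 9], [9, 9, 8, 7, 9], [4, 7, 7, 2, 4], [7, 9, 9, 4, 6]]

9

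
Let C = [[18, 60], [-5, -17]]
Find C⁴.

[[276, 780], [-65, -179]]

tr C = 1 and det C = -6, so the characteristic polynomial is λ² − (1)λ + (-6) with roots -2 and 3.
Eigenvectors give P = [[-3, 4], [1, -1]] with P⁻¹ = [[1, 4], [1, 3]], and C = P·diag(-2, 3)·P⁻¹.
Then C⁴ = P·diag(16, 81)·P⁻¹ = [[-48, 324], [16, -81]] · [[1, 4], [1, 3]] = [[276, 780], [-65, -179]].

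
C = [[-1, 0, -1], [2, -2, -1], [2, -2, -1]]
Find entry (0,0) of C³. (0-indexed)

C² = [[-1, 2, 2], [-8, 6, 1], [-8, 6, 1]]
C³ = [[9, -8, -3], [22, -14, 1], [22, -14, 1]]

9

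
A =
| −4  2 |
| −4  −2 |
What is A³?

[[16, 40], [−80, 56]]

A² = [[8, −12], [24, −4]]
A³ = [[16, 40], [−80, 56]]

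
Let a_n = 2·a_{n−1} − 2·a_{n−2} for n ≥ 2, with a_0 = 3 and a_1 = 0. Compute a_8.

48

With companion matrix B = [[2, −2], [1, 0]], [a_n, a_{n−1}]ᵀ = B·[a_{n−1}, a_{n−2}]ᵀ, so [a_8, a_7]ᵀ = B⁷·[a_1, a_0]ᵀ.
B⁷ = [[0, 16], [−8, 16]], giving [a_8, a_7]ᵀ = [[48], [48]].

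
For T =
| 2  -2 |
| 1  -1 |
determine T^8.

[[2, -2], [1, -1]]

T² = T (a projection; rank 1, trace 1), so T^8 = T.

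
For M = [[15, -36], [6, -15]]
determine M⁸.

[[6561, 0], [0, 6561]]

tr M = 0 and det M = -9, so the characteristic polynomial is λ² − (0)λ + (-9) with roots 3 and -3.
Eigenvectors give P = [[3, -2], [1, -1]] with P⁻¹ = [[1, -2], [1, -3]], and M = P·diag(3, -3)·P⁻¹.
Then M⁸ = P·diag(6561, 6561)·P⁻¹ = [[19683, -13122], [6561, -6561]] · [[1, -2], [1, -3]] = [[6561, 0], [0, 6561]].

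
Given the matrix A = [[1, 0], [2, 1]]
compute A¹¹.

A = I + N where N = [[0, 0], [2, 0]] is strictly lower-triangular, so N² = 0.
(I + N)¹¹ = I + 11·N = [[1, 0], [22, 1]].

[[1, 0], [22, 1]]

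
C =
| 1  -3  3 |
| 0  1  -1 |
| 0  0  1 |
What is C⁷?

C = I + N where N = [[0, -3, 3], [0, 0, -1], [0, 0, 0]] is strictly upper-triangular, so N³ = 0.
(I + N)⁷ = I + 7·N + 21·N² = [[1, -21, 84], [0, 1, -7], [0, 0, 1]].

[[1, -21, 84], [0, 1, -7], [0, 0, 1]]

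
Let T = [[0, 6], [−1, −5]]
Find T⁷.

[[3990, 12354], [−2059, −6305]]

tr T = −5 and det T = 6, so the characteristic polynomial is λ² − (−5)λ + (6) with roots −3 and −2.
Eigenvectors give P = [[−2, 3], [1, −1]] with P⁻¹ = [[1, 3], [1, 2]], and T = P·diag(−3, −2)·P⁻¹.
Then T⁷ = P·diag(−2187, −128)·P⁻¹ = [[4374, −384], [−2187, 128]] · [[1, 3], [1, 2]] = [[3990, 12354], [−2059, −6305]].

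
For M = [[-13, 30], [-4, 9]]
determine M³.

[[-157, 390], [-52, 129]]

tr M = -4 and det M = 3, so the characteristic polynomial is λ² − (-4)λ + (3) with roots -3 and -1.
Eigenvectors give P = [[3, -5], [1, -2]] with P⁻¹ = [[2, -5], [1, -3]], and M = P·diag(-3, -1)·P⁻¹.
Then M³ = P·diag(-27, -1)·P⁻¹ = [[-81, 5], [-27, 2]] · [[2, -5], [1, -3]] = [[-157, 390], [-52, 129]].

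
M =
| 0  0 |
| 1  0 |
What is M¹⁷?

[[0, 0], [0, 0]]

M is strictly triangular, hence nilpotent: M² = 0, so M¹⁷ = 0.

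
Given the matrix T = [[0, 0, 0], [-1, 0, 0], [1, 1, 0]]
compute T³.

T is strictly triangular, hence nilpotent: T³ = 0, so T³ = 0.

[[0, 0, 0], [0, 0, 0], [0, 0, 0]]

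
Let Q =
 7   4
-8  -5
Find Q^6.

[[1457, 728], [-1456, -727]]

tr Q = 2 and det Q = -3, so the characteristic polynomial is λ² − (2)λ + (-3) with roots -1 and 3.
Eigenvectors give P = [[-1, 1], [2, -1]] with P⁻¹ = [[1, 1], [2, 1]], and Q = P·diag(-1, 3)·P⁻¹.
Then Q^6 = P·diag(1, 729)·P⁻¹ = [[-1, 729], [2, -729]] · [[1, 1], [2, 1]] = [[1457, 728], [-1456, -727]].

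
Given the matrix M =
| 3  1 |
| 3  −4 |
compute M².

[[12, −1], [−3, 19]]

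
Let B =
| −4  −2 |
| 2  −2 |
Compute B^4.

[[0, 144], [−144, −144]]

B^2 = [[12, 12], [−12, 0]]
B^3 = [[−24, −48], [48, 24]]
B^4 = [[0, 144], [−144, −144]]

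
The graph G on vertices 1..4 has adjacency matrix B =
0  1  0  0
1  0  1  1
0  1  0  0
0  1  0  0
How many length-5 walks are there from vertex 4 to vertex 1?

The number of length-5 walks from vertex 4 to vertex 1 is entry (4,1) of B⁵, where B is the adjacency matrix.
B² = [[1, 0, 1, 1], [0, 3, 0, 0], [1, 0, 1, 1], [1, 0, 1, 1]]
B³ = [[0, 3, 0, 0], [3, 0, 3, 3], [0, 3, 0, 0], [0, 3, 0, 0]]
B⁴ = [[3, 0, 3, 3], [0, 9, 0, 0], [3, 0, 3, 3], [3, 0, 3, 3]]
B⁵ = [[0, 9, 0, 0], [9, 0, 9, 9], [0, 9, 0, 0], [0, 9, 0, 0]]

0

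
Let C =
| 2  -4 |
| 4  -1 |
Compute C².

[[-12, -4], [4, -15]]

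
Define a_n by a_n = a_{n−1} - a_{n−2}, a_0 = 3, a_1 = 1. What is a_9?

-3

With companion matrix B = [[1, -1], [1, 0]], [a_n, a_{n−1}]ᵀ = B·[a_{n−1}, a_{n−2}]ᵀ, so [a_9, a_8]ᵀ = B^8·[a_1, a_0]ᵀ.
B^8 = [[0, -1], [1, -1]], giving [a_9, a_8]ᵀ = [[-3], [-2]].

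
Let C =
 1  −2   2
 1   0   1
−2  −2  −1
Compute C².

[[−5, −6, −2], [−1, −4, 1], [−2, 6, −5]]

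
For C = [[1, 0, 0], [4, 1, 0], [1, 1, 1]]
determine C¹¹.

C = I + N where N = [[0, 0, 0], [4, 0, 0], [1, 1, 0]] is strictly lower-triangular, so N³ = 0.
(I + N)¹¹ = I + 11·N + 55·N² = [[1, 0, 0], [44, 1, 0], [231, 11, 1]].

[[1, 0, 0], [44, 1, 0], [231, 11, 1]]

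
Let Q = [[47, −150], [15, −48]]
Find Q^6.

[[−5921, 19950], [−1995, 6714]]

tr Q = −1 and det Q = −6, so the characteristic polynomial is λ² − (−1)λ + (−6) with roots −3 and 2.
Eigenvectors give P = [[−3, 10], [−1, 3]] with P⁻¹ = [[3, −10], [1, −3]], and Q = P·diag(−3, 2)·P⁻¹.
Then Q^6 = P·diag(729, 64)·P⁻¹ = [[−2187, 640], [−729, 192]] · [[3, −10], [1, −3]] = [[−5921, 19950], [−1995, 6714]].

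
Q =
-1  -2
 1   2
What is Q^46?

[[-1, -2], [1, 2]]

Q² = Q (a projection; rank 1, trace 1), so Q^46 = Q.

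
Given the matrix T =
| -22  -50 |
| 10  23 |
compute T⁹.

tr T = 1 and det T = -6, so the characteristic polynomial is λ² − (1)λ + (-6) with roots 3 and -2.
Eigenvectors give P = [[2, -5], [-1, 2]] with P⁻¹ = [[-2, -5], [-1, -2]], and T = P·diag(3, -2)·P⁻¹.
Then T⁹ = P·diag(19683, -512)·P⁻¹ = [[39366, 2560], [-19683, -1024]] · [[-2, -5], [-1, -2]] = [[-81292, -201950], [40390, 100463]].

[[-81292, -201950], [40390, 100463]]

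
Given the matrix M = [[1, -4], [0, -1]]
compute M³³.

[[1, -4], [0, -1]]

M² = I (check: tr M = 0 and det M = -1), so M³³ = M since 33 is odd.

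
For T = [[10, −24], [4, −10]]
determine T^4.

[[16, 0], [0, 16]]

tr T = 0 and det T = −4, so the characteristic polynomial is λ² − (0)λ + (−4) with roots −2 and 2.
Eigenvectors give P = [[2, −3], [1, −1]] with P⁻¹ = [[−1, 3], [−1, 2]], and T = P·diag(−2, 2)·P⁻¹.
Then T^4 = P·diag(16, 16)·P⁻¹ = [[32, −48], [16, −16]] · [[−1, 3], [−1, 2]] = [[16, 0], [0, 16]].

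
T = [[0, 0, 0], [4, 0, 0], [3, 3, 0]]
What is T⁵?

T is strictly triangular, hence nilpotent: T³ = 0, so T⁵ = 0.

[[0, 0, 0], [0, 0, 0], [0, 0, 0]]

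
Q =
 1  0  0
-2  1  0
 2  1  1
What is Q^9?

Q = I + N where N = [[0, 0, 0], [-2, 0, 0], [2, 1, 0]] is strictly lower-triangular, so N^3 = 0.
(I + N)^9 = I + 9·N + 36·N^2 = [[1, 0, 0], [-18, 1, 0], [-54, 9, 1]].

[[1, 0, 0], [-18, 1, 0], [-54, 9, 1]]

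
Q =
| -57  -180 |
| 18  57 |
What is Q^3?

[[-513, -1620], [162, 513]]

tr Q = 0 and det Q = -9, so the characteristic polynomial is λ² − (0)λ + (-9) with roots 3 and -3.
Eigenvectors give P = [[-3, -10], [1, 3]] with P⁻¹ = [[3, 10], [-1, -3]], and Q = P·diag(3, -3)·P⁻¹.
Then Q^3 = P·diag(27, -27)·P⁻¹ = [[-81, 270], [27, -81]] · [[3, 10], [-1, -3]] = [[-513, -1620], [162, 513]].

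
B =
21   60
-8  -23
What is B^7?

tr B = -2 and det B = -3, so the characteristic polynomial is λ² − (-2)λ + (-3) with roots 1 and -3.
Eigenvectors give P = [[-3, -5], [1, 2]] with P⁻¹ = [[-2, -5], [1, 3]], and B = P·diag(1, -3)·P⁻¹.
Then B^7 = P·diag(1, -2187)·P⁻¹ = [[-3, 10935], [1, -4374]] · [[-2, -5], [1, 3]] = [[10941, 32820], [-4376, -13127]].

[[10941, 32820], [-4376, -13127]]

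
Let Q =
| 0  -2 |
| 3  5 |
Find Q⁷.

tr Q = 5 and det Q = 6, so the characteristic polynomial is λ² − (5)λ + (6) with roots 3 and 2.
Eigenvectors give P = [[-2, -1], [3, 1]] with P⁻¹ = [[1, 1], [-3, -2]], and Q = P·diag(3, 2)·P⁻¹.
Then Q⁷ = P·diag(2187, 128)·P⁻¹ = [[-4374, -128], [6561, 128]] · [[1, 1], [-3, -2]] = [[-3990, -4118], [6177, 6305]].

[[-3990, -4118], [6177, 6305]]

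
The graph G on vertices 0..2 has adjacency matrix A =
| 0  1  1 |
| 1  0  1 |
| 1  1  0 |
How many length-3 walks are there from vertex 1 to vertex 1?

2

The number of length-3 walks from vertex 1 to vertex 1 is entry (1,1) of A^3, where A is the adjacency matrix.
A^2 = [[2, 1, 1], [1, 2, 1], [1, 1, 2]]
A^3 = [[2, 3, 3], [3, 2, 3], [3, 3, 2]]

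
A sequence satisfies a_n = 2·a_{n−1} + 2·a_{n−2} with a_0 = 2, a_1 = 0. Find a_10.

9792

With companion matrix C = [[2, 2], [1, 0]], [a_n, a_{n−1}]ᵀ = C·[a_{n−1}, a_{n−2}]ᵀ, so [a_10, a_9]ᵀ = C^9·[a_1, a_0]ᵀ.
C^9 = [[6688, 4896], [2448, 1792]], giving [a_10, a_9]ᵀ = [[9792], [3584]].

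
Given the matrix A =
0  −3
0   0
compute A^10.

A is strictly triangular, hence nilpotent: A^2 = 0, so A^10 = 0.

[[0, 0], [0, 0]]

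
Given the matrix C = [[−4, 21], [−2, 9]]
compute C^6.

[[−3926, 13965], [−1330, 4719]]

tr C = 5 and det C = 6, so the characteristic polynomial is λ² − (5)λ + (6) with roots 3 and 2.
Eigenvectors give P = [[−3, 7], [−1, 2]] with P⁻¹ = [[2, −7], [1, −3]], and C = P·diag(3, 2)·P⁻¹.
Then C^6 = P·diag(729, 64)·P⁻¹ = [[−2187, 448], [−729, 128]] · [[2, −7], [1, −3]] = [[−3926, 13965], [−1330, 4719]].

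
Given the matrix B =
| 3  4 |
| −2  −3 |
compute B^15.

[[3, 4], [−2, −3]]

B² = I (check: tr B = 0 and det B = −1), so B^15 = B since 15 is odd.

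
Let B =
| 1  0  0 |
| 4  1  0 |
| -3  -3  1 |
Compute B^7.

[[1, 0, 0], [28, 1, 0], [-273, -21, 1]]

B = I + N where N = [[0, 0, 0], [4, 0, 0], [-3, -3, 0]] is strictly lower-triangular, so N^3 = 0.
(I + N)^7 = I + 7·N + 21·N^2 = [[1, 0, 0], [28, 1, 0], [-273, -21, 1]].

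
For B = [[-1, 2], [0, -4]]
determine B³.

[[-1, 42], [0, -64]]

B² = [[1, -10], [0, 16]]
B³ = [[-1, 42], [0, -64]]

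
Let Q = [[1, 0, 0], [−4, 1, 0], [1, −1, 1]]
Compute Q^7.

[[1, 0, 0], [−28, 1, 0], [91, −7, 1]]

Q = I + N where N = [[0, 0, 0], [−4, 0, 0], [1, −1, 0]] is strictly lower-triangular, so N^3 = 0.
(I + N)^7 = I + 7·N + 21·N^2 = [[1, 0, 0], [−28, 1, 0], [91, −7, 1]].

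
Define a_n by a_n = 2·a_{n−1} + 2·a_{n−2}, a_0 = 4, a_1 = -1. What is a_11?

With companion matrix M = [[2, 2], [1, 0]], [a_n, a_{n−1}]ᵀ = M·[a_{n−1}, a_{n−2}]ᵀ, so [a_11, a_10]ᵀ = M¹⁰·[a_1, a_0]ᵀ.
M¹⁰ = [[18272, 13376], [6688, 4896]], giving [a_11, a_10]ᵀ = [[35232], [12896]].

35232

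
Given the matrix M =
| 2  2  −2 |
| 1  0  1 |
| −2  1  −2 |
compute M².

[[10, 2, 2], [0, 3, −4], [1, −6, 9]]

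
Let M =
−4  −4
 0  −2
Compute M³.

M² = [[16, 24], [0, 4]]
M³ = [[−64, −112], [0, −8]]

[[−64, −112], [0, −8]]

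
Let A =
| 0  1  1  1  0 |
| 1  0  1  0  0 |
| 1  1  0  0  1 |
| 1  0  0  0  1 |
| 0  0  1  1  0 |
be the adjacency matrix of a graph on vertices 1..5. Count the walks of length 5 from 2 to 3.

22

The number of length-5 walks from vertex 2 to vertex 3 is entry (2,3) of A^5, where A is the adjacency matrix.
A^2 = [[3, 1, 1, 0, 2], [1, 2, 1, 1, 1], [1, 1, 3, 2, 0], [0, 1, 2, 2, 0], [2, 1, 0, 0, 2]]
A^3 = [[2, 4, 6, 5, 1], [4, 2, 4, 2, 2], [6, 4, 2, 1, 5], [5, 2, 1, 0, 4], [1, 2, 5, 4, 0]]
A^4 = [[15, 8, 7, 3, 11], [8, 8, 8, 6, 6], [7, 8, 15, 11, 3], [3, 6, 11, 9, 1], [11, 6, 3, 1, 9]]
A^5 = [[18, 22, 34, 26, 10], [22, 16, 22, 14, 14], [34, 22, 18, 10, 26], [26, 14, 10, 4, 20], [10, 14, 26, 20, 4]]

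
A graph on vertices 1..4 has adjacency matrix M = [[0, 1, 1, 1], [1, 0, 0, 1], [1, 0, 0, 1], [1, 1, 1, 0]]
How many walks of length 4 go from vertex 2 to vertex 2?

10

The number of length-4 walks from vertex 2 to vertex 2 is entry (2,2) of M^4, where M is the adjacency matrix.
M^2 = [[3, 1, 1, 2], [1, 2, 2, 1], [1, 2, 2, 1], [2, 1, 1, 3]]
M^3 = [[4, 5, 5, 5], [5, 2, 2, 5], [5, 2, 2, 5], [5, 5, 5, 4]]
M^4 = [[15, 9, 9, 14], [9, 10, 10, 9], [9, 10, 10, 9], [14, 9, 9, 15]]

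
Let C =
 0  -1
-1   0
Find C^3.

C² = I (check: tr C = 0 and det C = -1), so C^3 = C since 3 is odd.

[[0, -1], [-1, 0]]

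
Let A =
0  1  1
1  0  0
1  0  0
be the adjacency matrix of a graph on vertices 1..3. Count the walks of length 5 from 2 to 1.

4

The number of length-5 walks from vertex 2 to vertex 1 is entry (2,1) of A^5, where A is the adjacency matrix.
A^2 = [[2, 0, 0], [0, 1, 1], [0, 1, 1]]
A^3 = [[0, 2, 2], [2, 0, 0], [2, 0, 0]]
A^4 = [[4, 0, 0], [0, 2, 2], [0, 2, 2]]
A^5 = [[0, 4, 4], [4, 0, 0], [4, 0, 0]]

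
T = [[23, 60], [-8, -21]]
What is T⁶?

[[4369, 10920], [-1456, -3639]]

tr T = 2 and det T = -3, so the characteristic polynomial is λ² − (2)λ + (-3) with roots -1 and 3.
Eigenvectors give P = [[5, -3], [-2, 1]] with P⁻¹ = [[-1, -3], [-2, -5]], and T = P·diag(-1, 3)·P⁻¹.
Then T⁶ = P·diag(1, 729)·P⁻¹ = [[5, -2187], [-2, 729]] · [[-1, -3], [-2, -5]] = [[4369, 10920], [-1456, -3639]].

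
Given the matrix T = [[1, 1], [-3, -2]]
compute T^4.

[[1, 1], [-3, -2]]

T^2 = [[-2, -1], [3, 1]]
T^3 = [[1, 0], [0, 1]]
T^4 = [[1, 1], [-3, -2]]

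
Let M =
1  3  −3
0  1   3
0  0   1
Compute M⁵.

M = I + N where N = [[0, 3, −3], [0, 0, 3], [0, 0, 0]] is strictly upper-triangular, so N³ = 0.
(I + N)⁵ = I + 5·N + 10·N² = [[1, 15, 75], [0, 1, 15], [0, 0, 1]].

[[1, 15, 75], [0, 1, 15], [0, 0, 1]]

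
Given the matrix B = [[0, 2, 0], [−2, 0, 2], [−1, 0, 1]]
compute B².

[[−4, 0, 4], [−2, −4, 2], [−1, −2, 1]]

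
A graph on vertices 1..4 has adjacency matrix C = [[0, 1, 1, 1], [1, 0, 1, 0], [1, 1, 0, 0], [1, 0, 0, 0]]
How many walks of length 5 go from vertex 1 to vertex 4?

The number of length-5 walks from vertex 1 to vertex 4 is entry (1,4) of C⁵, where C is the adjacency matrix.
C² = [[3, 1, 1, 0], [1, 2, 1, 1], [1, 1, 2, 1], [0, 1, 1, 1]]
C³ = [[2, 4, 4, 3], [4, 2, 3, 1], [4, 3, 2, 1], [3, 1, 1, 0]]
C⁴ = [[11, 6, 6, 2], [6, 7, 6, 4], [6, 6, 7, 4], [2, 4, 4, 3]]
C⁵ = [[14, 17, 17, 11], [17, 12, 13, 6], [17, 13, 12, 6], [11, 6, 6, 2]]

11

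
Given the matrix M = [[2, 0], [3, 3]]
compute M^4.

M^2 = [[4, 0], [15, 9]]
M^3 = [[8, 0], [57, 27]]
M^4 = [[16, 0], [195, 81]]

[[16, 0], [195, 81]]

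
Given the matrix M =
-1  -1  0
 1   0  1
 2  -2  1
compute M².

[[0, 1, -1], [1, -3, 1], [-2, -4, -1]]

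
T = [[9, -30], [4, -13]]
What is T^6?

[[-3639, 10920], [-1456, 4369]]

tr T = -4 and det T = 3, so the characteristic polynomial is λ² − (-4)λ + (3) with roots -1 and -3.
Eigenvectors give P = [[3, -5], [1, -2]] with P⁻¹ = [[2, -5], [1, -3]], and T = P·diag(-1, -3)·P⁻¹.
Then T^6 = P·diag(1, 729)·P⁻¹ = [[3, -3645], [1, -1458]] · [[2, -5], [1, -3]] = [[-3639, 10920], [-1456, 4369]].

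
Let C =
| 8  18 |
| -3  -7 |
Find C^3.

[[26, 54], [-9, -19]]

tr C = 1 and det C = -2, so the characteristic polynomial is λ² − (1)λ + (-2) with roots -1 and 2.
Eigenvectors give P = [[-2, -3], [1, 1]] with P⁻¹ = [[1, 3], [-1, -2]], and C = P·diag(-1, 2)·P⁻¹.
Then C^3 = P·diag(-1, 8)·P⁻¹ = [[2, -24], [-1, 8]] · [[1, 3], [-1, -2]] = [[26, 54], [-9, -19]].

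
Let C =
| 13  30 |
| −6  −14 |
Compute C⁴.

tr C = −1 and det C = −2, so the characteristic polynomial is λ² − (−1)λ + (−2) with roots 1 and −2.
Eigenvectors give P = [[5, 2], [−2, −1]] with P⁻¹ = [[1, 2], [−2, −5]], and C = P·diag(1, −2)·P⁻¹.
Then C⁴ = P·diag(1, 16)·P⁻¹ = [[5, 32], [−2, −16]] · [[1, 2], [−2, −5]] = [[−59, −150], [30, 76]].

[[−59, −150], [30, 76]]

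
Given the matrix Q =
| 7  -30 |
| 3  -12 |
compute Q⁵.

tr Q = -5 and det Q = 6, so the characteristic polynomial is λ² − (-5)λ + (6) with roots -3 and -2.
Eigenvectors give P = [[-3, 10], [-1, 3]] with P⁻¹ = [[3, -10], [1, -3]], and Q = P·diag(-3, -2)·P⁻¹.
Then Q⁵ = P·diag(-243, -32)·P⁻¹ = [[729, -320], [243, -96]] · [[3, -10], [1, -3]] = [[1867, -6330], [633, -2142]].

[[1867, -6330], [633, -2142]]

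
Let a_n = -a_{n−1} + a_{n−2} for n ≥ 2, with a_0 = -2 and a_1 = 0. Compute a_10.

With companion matrix T = [[-1, 1], [1, 0]], [a_n, a_{n−1}]ᵀ = T·[a_{n−1}, a_{n−2}]ᵀ, so [a_10, a_9]ᵀ = T^9·[a_1, a_0]ᵀ.
T^9 = [[-55, 34], [34, -21]], giving [a_10, a_9]ᵀ = [[-68], [42]].

-68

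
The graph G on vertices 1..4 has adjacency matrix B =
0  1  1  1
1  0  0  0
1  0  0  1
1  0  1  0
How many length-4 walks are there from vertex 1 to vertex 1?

11

The number of length-4 walks from vertex 1 to vertex 1 is entry (1,1) of B⁴, where B is the adjacency matrix.
B² = [[3, 0, 1, 1], [0, 1, 1, 1], [1, 1, 2, 1], [1, 1, 1, 2]]
B³ = [[2, 3, 4, 4], [3, 0, 1, 1], [4, 1, 2, 3], [4, 1, 3, 2]]
B⁴ = [[11, 2, 6, 6], [2, 3, 4, 4], [6, 4, 7, 6], [6, 4, 6, 7]]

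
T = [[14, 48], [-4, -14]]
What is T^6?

[[64, 0], [0, 64]]

tr T = 0 and det T = -4, so the characteristic polynomial is λ² − (0)λ + (-4) with roots -2 and 2.
Eigenvectors give P = [[-3, 4], [1, -1]] with P⁻¹ = [[1, 4], [1, 3]], and T = P·diag(-2, 2)·P⁻¹.
Then T^6 = P·diag(64, 64)·P⁻¹ = [[-192, 256], [64, -64]] · [[1, 4], [1, 3]] = [[64, 0], [0, 64]].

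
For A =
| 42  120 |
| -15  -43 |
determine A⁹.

tr A = -1 and det A = -6, so the characteristic polynomial is λ² − (-1)λ + (-6) with roots 2 and -3.
Eigenvectors give P = [[3, 8], [-1, -3]] with P⁻¹ = [[3, 8], [-1, -3]], and A = P·diag(2, -3)·P⁻¹.
Then A⁹ = P·diag(512, -19683)·P⁻¹ = [[1536, -157464], [-512, 59049]] · [[3, 8], [-1, -3]] = [[162072, 484680], [-60585, -181243]].

[[162072, 484680], [-60585, -181243]]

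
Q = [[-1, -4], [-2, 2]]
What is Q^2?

[[9, -4], [-2, 12]]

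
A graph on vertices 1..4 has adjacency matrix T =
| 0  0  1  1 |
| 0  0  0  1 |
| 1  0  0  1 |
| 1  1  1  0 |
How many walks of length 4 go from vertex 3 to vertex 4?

The number of length-4 walks from vertex 3 to vertex 4 is entry (3,4) of T⁴, where T is the adjacency matrix.
T² = [[2, 1, 1, 1], [1, 1, 1, 0], [1, 1, 2, 1], [1, 0, 1, 3]]
T³ = [[2, 1, 3, 4], [1, 0, 1, 3], [3, 1, 2, 4], [4, 3, 4, 2]]
T⁴ = [[7, 4, 6, 6], [4, 3, 4, 2], [6, 4, 7, 6], [6, 2, 6, 11]]

6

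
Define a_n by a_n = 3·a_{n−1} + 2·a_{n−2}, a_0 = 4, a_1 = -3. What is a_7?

-1329

With companion matrix Q = [[3, 2], [1, 0]], [a_n, a_{n−1}]ᵀ = Q·[a_{n−1}, a_{n−2}]ᵀ, so [a_7, a_6]ᵀ = Q^6·[a_1, a_0]ᵀ.
Q^6 = [[1763, 990], [495, 278]], giving [a_7, a_6]ᵀ = [[-1329], [-373]].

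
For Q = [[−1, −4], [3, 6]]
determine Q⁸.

[[−18659, −25220], [18915, 25476]]

tr Q = 5 and det Q = 6, so the characteristic polynomial is λ² − (5)λ + (6) with roots 3 and 2.
Eigenvectors give P = [[−1, 4], [1, −3]] with P⁻¹ = [[3, 4], [1, 1]], and Q = P·diag(3, 2)·P⁻¹.
Then Q⁸ = P·diag(6561, 256)·P⁻¹ = [[−6561, 1024], [6561, −768]] · [[3, 4], [1, 1]] = [[−18659, −25220], [18915, 25476]].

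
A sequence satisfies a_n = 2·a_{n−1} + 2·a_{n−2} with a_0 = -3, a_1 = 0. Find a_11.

-40128

With companion matrix C = [[2, 2], [1, 0]], [a_n, a_{n−1}]ᵀ = C·[a_{n−1}, a_{n−2}]ᵀ, so [a_11, a_10]ᵀ = C¹⁰·[a_1, a_0]ᵀ.
C¹⁰ = [[18272, 13376], [6688, 4896]], giving [a_11, a_10]ᵀ = [[-40128], [-14688]].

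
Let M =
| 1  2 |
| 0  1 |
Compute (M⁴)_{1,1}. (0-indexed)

1

M = I + N where N = [[0, 2], [0, 0]] is strictly upper-triangular, so N² = 0.
(I + N)⁴ = I + 4·N = [[1, 8], [0, 1]].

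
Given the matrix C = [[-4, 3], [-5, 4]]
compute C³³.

C² = I (check: tr C = 0 and det C = -1), so C³³ = C since 33 is odd.

[[-4, 3], [-5, 4]]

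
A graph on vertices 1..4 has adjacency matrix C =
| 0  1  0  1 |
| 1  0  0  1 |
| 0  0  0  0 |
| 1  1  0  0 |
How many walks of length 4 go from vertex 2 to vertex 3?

0

The number of length-4 walks from vertex 2 to vertex 3 is entry (2,3) of C^4, where C is the adjacency matrix.
C^2 = [[2, 1, 0, 1], [1, 2, 0, 1], [0, 0, 0, 0], [1, 1, 0, 2]]
C^3 = [[2, 3, 0, 3], [3, 2, 0, 3], [0, 0, 0, 0], [3, 3, 0, 2]]
C^4 = [[6, 5, 0, 5], [5, 6, 0, 5], [0, 0, 0, 0], [5, 5, 0, 6]]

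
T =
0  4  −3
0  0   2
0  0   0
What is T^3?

T is strictly triangular, hence nilpotent: T^3 = 0, so T^3 = 0.

[[0, 0, 0], [0, 0, 0], [0, 0, 0]]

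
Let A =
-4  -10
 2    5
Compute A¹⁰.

A² = A (a projection; rank 1, trace 1), so A¹⁰ = A.

[[-4, -10], [2, 5]]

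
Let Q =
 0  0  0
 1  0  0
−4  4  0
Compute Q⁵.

Q is strictly triangular, hence nilpotent: Q³ = 0, so Q⁵ = 0.

[[0, 0, 0], [0, 0, 0], [0, 0, 0]]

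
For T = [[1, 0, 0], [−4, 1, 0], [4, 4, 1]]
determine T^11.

[[1, 0, 0], [−44, 1, 0], [−836, 44, 1]]

T = I + N where N = [[0, 0, 0], [−4, 0, 0], [4, 4, 0]] is strictly lower-triangular, so N^3 = 0.
(I + N)^11 = I + 11·N + 55·N^2 = [[1, 0, 0], [−44, 1, 0], [−836, 44, 1]].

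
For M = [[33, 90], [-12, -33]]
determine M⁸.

tr M = 0 and det M = -9, so the characteristic polynomial is λ² − (0)λ + (-9) with roots 3 and -3.
Eigenvectors give P = [[3, -5], [-1, 2]] with P⁻¹ = [[2, 5], [1, 3]], and M = P·diag(3, -3)·P⁻¹.
Then M⁸ = P·diag(6561, 6561)·P⁻¹ = [[19683, -32805], [-6561, 13122]] · [[2, 5], [1, 3]] = [[6561, 0], [0, 6561]].

[[6561, 0], [0, 6561]]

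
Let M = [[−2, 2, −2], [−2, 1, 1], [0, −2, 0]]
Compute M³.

M² = [[0, 2, 6], [2, −5, 5], [4, −2, −2]]
M³ = [[−4, −10, 2], [6, −11, −9], [−4, 10, −10]]

[[−4, −10, 2], [6, −11, −9], [−4, 10, −10]]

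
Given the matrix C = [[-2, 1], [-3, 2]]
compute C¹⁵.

[[-2, 1], [-3, 2]]

C² = I (check: tr C = 0 and det C = -1), so C¹⁵ = C since 15 is odd.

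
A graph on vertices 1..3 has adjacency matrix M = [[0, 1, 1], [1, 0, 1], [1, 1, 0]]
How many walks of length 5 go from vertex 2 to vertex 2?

10

The number of length-5 walks from vertex 2 to vertex 2 is entry (2,2) of M⁵, where M is the adjacency matrix.
M² = [[2, 1, 1], [1, 2, 1], [1, 1, 2]]
M³ = [[2, 3, 3], [3, 2, 3], [3, 3, 2]]
M⁴ = [[6, 5, 5], [5, 6, 5], [5, 5, 6]]
M⁵ = [[10, 11, 11], [11, 10, 11], [11, 11, 10]]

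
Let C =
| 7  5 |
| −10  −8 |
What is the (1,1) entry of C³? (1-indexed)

43

tr C = −1 and det C = −6, so the characteristic polynomial is λ² − (−1)λ + (−6) with roots −3 and 2.
Eigenvectors give P = [[−1, −1], [2, 1]] with P⁻¹ = [[1, 1], [−2, −1]], and C = P·diag(−3, 2)·P⁻¹.
Then C³ = P·diag(−27, 8)·P⁻¹ = [[27, −8], [−54, 8]] · [[1, 1], [−2, −1]] = [[43, 35], [−70, −62]].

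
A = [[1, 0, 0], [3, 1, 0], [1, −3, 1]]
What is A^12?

[[1, 0, 0], [36, 1, 0], [−582, −36, 1]]

A = I + N where N = [[0, 0, 0], [3, 0, 0], [1, −3, 0]] is strictly lower-triangular, so N^3 = 0.
(I + N)^12 = I + 12·N + 66·N^2 = [[1, 0, 0], [36, 1, 0], [−582, −36, 1]].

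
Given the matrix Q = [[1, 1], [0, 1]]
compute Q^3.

Q = I + N where N = [[0, 1], [0, 0]] is strictly upper-triangular, so N^2 = 0.
(I + N)^3 = I + 3·N = [[1, 3], [0, 1]].

[[1, 3], [0, 1]]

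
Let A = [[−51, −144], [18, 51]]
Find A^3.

[[−459, −1296], [162, 459]]

tr A = 0 and det A = −9, so the characteristic polynomial is λ² − (0)λ + (−9) with roots 3 and −3.
Eigenvectors give P = [[−8, −3], [3, 1]] with P⁻¹ = [[1, 3], [−3, −8]], and A = P·diag(3, −3)·P⁻¹.
Then A^3 = P·diag(27, −27)·P⁻¹ = [[−216, 81], [81, −27]] · [[1, 3], [−3, −8]] = [[−459, −1296], [162, 459]].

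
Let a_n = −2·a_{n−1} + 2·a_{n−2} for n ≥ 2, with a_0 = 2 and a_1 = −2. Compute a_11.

With companion matrix A = [[−2, 2], [1, 0]], [a_n, a_{n−1}]ᵀ = A·[a_{n−1}, a_{n−2}]ᵀ, so [a_11, a_10]ᵀ = A¹⁰·[a_1, a_0]ᵀ.
A¹⁰ = [[18272, −13376], [−6688, 4896]], giving [a_11, a_10]ᵀ = [[−63296], [23168]].

−63296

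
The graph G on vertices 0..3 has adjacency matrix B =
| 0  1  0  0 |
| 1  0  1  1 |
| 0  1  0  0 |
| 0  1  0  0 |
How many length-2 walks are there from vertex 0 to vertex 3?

The number of length-2 walks from vertex 0 to vertex 3 is entry (0,3) of B², where B is the adjacency matrix.
B² = [[1, 0, 1, 1], [0, 3, 0, 0], [1, 0, 1, 1], [1, 0, 1, 1]]

1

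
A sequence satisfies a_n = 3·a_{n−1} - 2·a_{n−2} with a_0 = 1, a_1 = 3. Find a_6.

127

With companion matrix M = [[3, -2], [1, 0]], [a_n, a_{n−1}]ᵀ = M·[a_{n−1}, a_{n−2}]ᵀ, so [a_6, a_5]ᵀ = M⁵·[a_1, a_0]ᵀ.
M⁵ = [[63, -62], [31, -30]], giving [a_6, a_5]ᵀ = [[127], [63]].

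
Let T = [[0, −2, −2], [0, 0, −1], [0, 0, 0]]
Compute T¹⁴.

T is strictly triangular, hence nilpotent: T³ = 0, so T¹⁴ = 0.

[[0, 0, 0], [0, 0, 0], [0, 0, 0]]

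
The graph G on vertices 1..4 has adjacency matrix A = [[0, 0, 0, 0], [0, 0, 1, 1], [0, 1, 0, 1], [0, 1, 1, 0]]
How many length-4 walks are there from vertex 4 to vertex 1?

0

The number of length-4 walks from vertex 4 to vertex 1 is entry (4,1) of A⁴, where A is the adjacency matrix.
A² = [[0, 0, 0, 0], [0, 2, 1, 1], [0, 1, 2, 1], [0, 1, 1, 2]]
A³ = [[0, 0, 0, 0], [0, 2, 3, 3], [0, 3, 2, 3], [0, 3, 3, 2]]
A⁴ = [[0, 0, 0, 0], [0, 6, 5, 5], [0, 5, 6, 5], [0, 5, 5, 6]]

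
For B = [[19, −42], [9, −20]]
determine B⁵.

tr B = −1 and det B = −2, so the characteristic polynomial is λ² − (−1)λ + (−2) with roots −2 and 1.
Eigenvectors give P = [[2, 7], [1, 3]] with P⁻¹ = [[−3, 7], [1, −2]], and B = P·diag(−2, 1)·P⁻¹.
Then B⁵ = P·diag(−32, 1)·P⁻¹ = [[−64, 7], [−32, 3]] · [[−3, 7], [1, −2]] = [[199, −462], [99, −230]].

[[199, −462], [99, −230]]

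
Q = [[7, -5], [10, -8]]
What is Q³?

[[43, -35], [70, -62]]

tr Q = -1 and det Q = -6, so the characteristic polynomial is λ² − (-1)λ + (-6) with roots 2 and -3.
Eigenvectors give P = [[1, -1], [1, -2]] with P⁻¹ = [[2, -1], [1, -1]], and Q = P·diag(2, -3)·P⁻¹.
Then Q³ = P·diag(8, -27)·P⁻¹ = [[8, 27], [8, 54]] · [[2, -1], [1, -1]] = [[43, -35], [70, -62]].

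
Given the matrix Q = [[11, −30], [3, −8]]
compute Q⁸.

[[2551, −7650], [765, −2294]]

tr Q = 3 and det Q = 2, so the characteristic polynomial is λ² − (3)λ + (2) with roots 2 and 1.
Eigenvectors give P = [[10, 3], [3, 1]] with P⁻¹ = [[1, −3], [−3, 10]], and Q = P·diag(2, 1)·P⁻¹.
Then Q⁸ = P·diag(256, 1)·P⁻¹ = [[2560, 3], [768, 1]] · [[1, −3], [−3, 10]] = [[2551, −7650], [765, −2294]].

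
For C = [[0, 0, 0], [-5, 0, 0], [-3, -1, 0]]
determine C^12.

C is strictly triangular, hence nilpotent: C^3 = 0, so C^12 = 0.

[[0, 0, 0], [0, 0, 0], [0, 0, 0]]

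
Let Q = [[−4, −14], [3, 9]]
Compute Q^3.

tr Q = 5 and det Q = 6, so the characteristic polynomial is λ² − (5)λ + (6) with roots 3 and 2.
Eigenvectors give P = [[−2, 7], [1, −3]] with P⁻¹ = [[3, 7], [1, 2]], and Q = P·diag(3, 2)·P⁻¹.
Then Q^3 = P·diag(27, 8)·P⁻¹ = [[−54, 56], [27, −24]] · [[3, 7], [1, 2]] = [[−106, −266], [57, 141]].

[[−106, −266], [57, 141]]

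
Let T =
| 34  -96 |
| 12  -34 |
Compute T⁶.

[[64, 0], [0, 64]]

tr T = 0 and det T = -4, so the characteristic polynomial is λ² − (0)λ + (-4) with roots 2 and -2.
Eigenvectors give P = [[-3, -8], [-1, -3]] with P⁻¹ = [[-3, 8], [1, -3]], and T = P·diag(2, -2)·P⁻¹.
Then T⁶ = P·diag(64, 64)·P⁻¹ = [[-192, -512], [-64, -192]] · [[-3, 8], [1, -3]] = [[64, 0], [0, 64]].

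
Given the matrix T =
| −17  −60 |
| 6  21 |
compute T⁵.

tr T = 4 and det T = 3, so the characteristic polynomial is λ² − (4)λ + (3) with roots 3 and 1.
Eigenvectors give P = [[3, 10], [−1, −3]] with P⁻¹ = [[−3, −10], [1, 3]], and T = P·diag(3, 1)·P⁻¹.
Then T⁵ = P·diag(243, 1)·P⁻¹ = [[729, 10], [−243, −3]] · [[−3, −10], [1, 3]] = [[−2177, −7260], [726, 2421]].

[[−2177, −7260], [726, 2421]]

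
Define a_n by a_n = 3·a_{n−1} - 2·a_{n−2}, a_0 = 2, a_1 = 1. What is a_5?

With companion matrix Q = [[3, -2], [1, 0]], [a_n, a_{n−1}]ᵀ = Q·[a_{n−1}, a_{n−2}]ᵀ, so [a_5, a_4]ᵀ = Q^4·[a_1, a_0]ᵀ.
Q^4 = [[31, -30], [15, -14]], giving [a_5, a_4]ᵀ = [[-29], [-13]].

-29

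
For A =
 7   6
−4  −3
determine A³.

[[79, 78], [−52, −51]]

tr A = 4 and det A = 3, so the characteristic polynomial is λ² − (4)λ + (3) with roots 1 and 3.
Eigenvectors give P = [[−1, 3], [1, −2]] with P⁻¹ = [[2, 3], [1, 1]], and A = P·diag(1, 3)·P⁻¹.
Then A³ = P·diag(1, 27)·P⁻¹ = [[−1, 81], [1, −54]] · [[2, 3], [1, 1]] = [[79, 78], [−52, −51]].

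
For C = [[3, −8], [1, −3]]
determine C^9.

C² = I (check: tr C = 0 and det C = −1), so C^9 = C since 9 is odd.

[[3, −8], [1, −3]]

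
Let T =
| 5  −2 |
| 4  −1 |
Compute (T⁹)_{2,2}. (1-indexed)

tr T = 4 and det T = 3, so the characteristic polynomial is λ² − (4)λ + (3) with roots 1 and 3.
Eigenvectors give P = [[−1, 1], [−2, 1]] with P⁻¹ = [[1, −1], [2, −1]], and T = P·diag(1, 3)·P⁻¹.
Then T⁹ = P·diag(1, 19683)·P⁻¹ = [[−1, 19683], [−2, 19683]] · [[1, −1], [2, −1]] = [[39365, −19682], [39364, −19681]].

−19681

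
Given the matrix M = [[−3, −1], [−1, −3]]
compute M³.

[[−36, −28], [−28, −36]]

M² = [[10, 6], [6, 10]]
M³ = [[−36, −28], [−28, −36]]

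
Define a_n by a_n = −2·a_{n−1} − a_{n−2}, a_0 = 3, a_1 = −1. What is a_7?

11

With companion matrix Q = [[−2, −1], [1, 0]], [a_n, a_{n−1}]ᵀ = Q·[a_{n−1}, a_{n−2}]ᵀ, so [a_7, a_6]ᵀ = Q⁶·[a_1, a_0]ᵀ.
Q⁶ = [[7, 6], [−6, −5]], giving [a_7, a_6]ᵀ = [[11], [−9]].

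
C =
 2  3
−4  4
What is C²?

[[−8, 18], [−24, 4]]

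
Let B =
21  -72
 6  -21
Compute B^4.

tr B = 0 and det B = -9, so the characteristic polynomial is λ² − (0)λ + (-9) with roots 3 and -3.
Eigenvectors give P = [[4, 3], [1, 1]] with P⁻¹ = [[1, -3], [-1, 4]], and B = P·diag(3, -3)·P⁻¹.
Then B^4 = P·diag(81, 81)·P⁻¹ = [[324, 243], [81, 81]] · [[1, -3], [-1, 4]] = [[81, 0], [0, 81]].

[[81, 0], [0, 81]]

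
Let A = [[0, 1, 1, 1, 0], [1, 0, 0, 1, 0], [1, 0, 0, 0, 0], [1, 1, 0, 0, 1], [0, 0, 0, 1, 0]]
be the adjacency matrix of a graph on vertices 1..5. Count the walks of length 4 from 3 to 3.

3

The number of length-4 walks from vertex 3 to vertex 3 is entry (3,3) of A⁴, where A is the adjacency matrix.
A² = [[3, 1, 0, 1, 1], [1, 2, 1, 1, 1], [0, 1, 1, 1, 0], [1, 1, 1, 3, 0], [1, 1, 0, 0, 1]]
A³ = [[2, 4, 3, 5, 1], [4, 2, 1, 4, 1], [3, 1, 0, 1, 1], [5, 4, 1, 2, 3], [1, 1, 1, 3, 0]]
A⁴ = [[12, 7, 2, 7, 5], [7, 8, 4, 7, 4], [2, 4, 3, 5, 1], [7, 7, 5, 12, 2], [5, 4, 1, 2, 3]]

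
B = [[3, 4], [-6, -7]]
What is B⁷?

tr B = -4 and det B = 3, so the characteristic polynomial is λ² − (-4)λ + (3) with roots -3 and -1.
Eigenvectors give P = [[-2, -1], [3, 1]] with P⁻¹ = [[1, 1], [-3, -2]], and B = P·diag(-3, -1)·P⁻¹.
Then B⁷ = P·diag(-2187, -1)·P⁻¹ = [[4374, 1], [-6561, -1]] · [[1, 1], [-3, -2]] = [[4371, 4372], [-6558, -6559]].

[[4371, 4372], [-6558, -6559]]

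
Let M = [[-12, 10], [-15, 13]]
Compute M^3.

[[-78, 70], [-105, 97]]

tr M = 1 and det M = -6, so the characteristic polynomial is λ² − (1)λ + (-6) with roots 3 and -2.
Eigenvectors give P = [[2, 1], [3, 1]] with P⁻¹ = [[-1, 1], [3, -2]], and M = P·diag(3, -2)·P⁻¹.
Then M^3 = P·diag(27, -8)·P⁻¹ = [[54, -8], [81, -8]] · [[-1, 1], [3, -2]] = [[-78, 70], [-105, 97]].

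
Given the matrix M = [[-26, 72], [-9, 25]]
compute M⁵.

tr M = -1 and det M = -2, so the characteristic polynomial is λ² − (-1)λ + (-2) with roots 1 and -2.
Eigenvectors give P = [[8, 3], [3, 1]] with P⁻¹ = [[-1, 3], [3, -8]], and M = P·diag(1, -2)·P⁻¹.
Then M⁵ = P·diag(1, -32)·P⁻¹ = [[8, -96], [3, -32]] · [[-1, 3], [3, -8]] = [[-296, 792], [-99, 265]].

[[-296, 792], [-99, 265]]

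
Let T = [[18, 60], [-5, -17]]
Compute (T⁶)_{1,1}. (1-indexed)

tr T = 1 and det T = -6, so the characteristic polynomial is λ² − (1)λ + (-6) with roots -2 and 3.
Eigenvectors give P = [[-3, 4], [1, -1]] with P⁻¹ = [[1, 4], [1, 3]], and T = P·diag(-2, 3)·P⁻¹.
Then T⁶ = P·diag(64, 729)·P⁻¹ = [[-192, 2916], [64, -729]] · [[1, 4], [1, 3]] = [[2724, 7980], [-665, -1931]].

2724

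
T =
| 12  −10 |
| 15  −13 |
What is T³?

tr T = −1 and det T = −6, so the characteristic polynomial is λ² − (−1)λ + (−6) with roots 2 and −3.
Eigenvectors give P = [[−1, −2], [−1, −3]] with P⁻¹ = [[−3, 2], [1, −1]], and T = P·diag(2, −3)·P⁻¹.
Then T³ = P·diag(8, −27)·P⁻¹ = [[−8, 54], [−8, 81]] · [[−3, 2], [1, −1]] = [[78, −70], [105, −97]].

[[78, −70], [105, −97]]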